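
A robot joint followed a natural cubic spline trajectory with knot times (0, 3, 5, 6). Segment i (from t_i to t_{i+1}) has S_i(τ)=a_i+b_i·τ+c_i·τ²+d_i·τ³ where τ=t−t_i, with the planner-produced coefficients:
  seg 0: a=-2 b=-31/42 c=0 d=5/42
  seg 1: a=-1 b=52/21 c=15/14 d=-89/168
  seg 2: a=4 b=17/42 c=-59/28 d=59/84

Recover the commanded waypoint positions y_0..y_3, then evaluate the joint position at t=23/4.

y_0=-2 y_1=-1 y_2=4 y_3=3
S(23/4) = 6119/1792

y_0 = S_0(0) = a_0 = -2
y_1 = S_1(0) = a_1 = -1
y_2 = S_2(0) = a_2 = 4
y_3 = S_2(1) = 3
t_q=23/4 is in segment 2 (τ=3/4); S_2(τ)=6119/1792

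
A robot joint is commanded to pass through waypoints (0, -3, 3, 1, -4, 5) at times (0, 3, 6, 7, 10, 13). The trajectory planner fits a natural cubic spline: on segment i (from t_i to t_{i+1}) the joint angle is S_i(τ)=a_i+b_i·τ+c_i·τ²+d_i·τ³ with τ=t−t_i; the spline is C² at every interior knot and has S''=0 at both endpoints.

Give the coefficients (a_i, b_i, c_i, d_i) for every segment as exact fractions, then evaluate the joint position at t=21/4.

  seg 0: a=0 b=-1847/825 c=0 d=1022/7425
  seg 1: a=-3 b=1219/825 c=1022/825 d=-527/1485
  seg 2: a=3 b=-554/825 c=-1613/825 d=47/75
  seg 3: a=1 b=-743/275 c=-62/825 d=208/1485
  seg 4: a=-4 b=173/275 c=326/275 d=-326/2475
S(21/4) = 44943/17600

Δ: Δ0=-1, Δ1=2, Δ2=-2, Δ3=-5/3, Δ4=3
row 1: diag=12, rhs=18; c'=1/4, d'=3/2
row 2: denom=8−3·1/4=29/4; d'=(-24−3·3/2)/(29/4)=-114/29
row 3: denom=8−1·4/29=228/29; d'=(2−1·-114/29)/(228/29)=43/57
row 4: denom=12−3·29/76=825/76; d'=(28−3·43/57)/(825/76)=652/275
back: M4=652/275
back: M3=43/57−29/76·652/275=-124/825
back: M2=-114/29−4/29·-124/825=-3226/825
back: M1=3/2−1/4·-3226/825=2044/825
M: M0=0, M1=2044/825, M2=-3226/825, M3=-124/825, M4=652/275, M5=0
seg 0: a=0, c=M0/2=0, d=(M1−M0)/(6·3)=1022/7425, b=Δ0−h0·(2M0+M1)/6=-1847/825
seg 1: a=-3, c=M1/2=1022/825, d=(M2−M1)/(6·3)=-527/1485, b=Δ1−h1·(2M1+M2)/6=1219/825
seg 2: a=3, c=M2/2=-1613/825, d=(M3−M2)/(6·1)=47/75, b=Δ2−h2·(2M2+M3)/6=-554/825
seg 3: a=1, c=M3/2=-62/825, d=(M4−M3)/(6·3)=208/1485, b=Δ3−h3·(2M3+M4)/6=-743/275
seg 4: a=-4, c=M4/2=326/275, d=(M5−M4)/(6·3)=-326/2475, b=Δ4−h4·(2M4+M5)/6=173/275
t_q=21/4 → seg 1, τ=9/4; S=-3+1219/825·τ+1022/825·τ²+-527/1485·τ³=44943/17600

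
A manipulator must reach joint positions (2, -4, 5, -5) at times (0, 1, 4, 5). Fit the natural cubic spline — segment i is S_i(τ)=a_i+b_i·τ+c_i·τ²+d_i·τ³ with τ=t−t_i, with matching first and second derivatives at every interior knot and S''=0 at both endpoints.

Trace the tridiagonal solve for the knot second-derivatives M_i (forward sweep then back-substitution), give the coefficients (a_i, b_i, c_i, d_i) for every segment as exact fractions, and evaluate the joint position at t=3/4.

  seg 0: a=2 b=-441/55 c=0 d=111/55
  seg 1: a=-4 b=-108/55 c=333/55 d=-22/15
  seg 2: a=5 b=-288/55 c=-393/55 d=131/55
S(3/4) = -11131/3520

Δ: Δ0=-6, Δ1=3, Δ2=-10
row 1: diag=8, rhs=54; c'=3/8, d'=27/4
row 2: denom=8−3·3/8=55/8; d'=(-78−3·27/4)/(55/8)=-786/55
back: M2=-786/55
back: M1=27/4−3/8·-786/55=666/55
M: M0=0, M1=666/55, M2=-786/55, M3=0
seg 0: a=2, c=M0/2=0, d=(M1−M0)/(6·1)=111/55, b=Δ0−h0·(2M0+M1)/6=-441/55
seg 1: a=-4, c=M1/2=333/55, d=(M2−M1)/(6·3)=-22/15, b=Δ1−h1·(2M1+M2)/6=-108/55
seg 2: a=5, c=M2/2=-393/55, d=(M3−M2)/(6·1)=131/55, b=Δ2−h2·(2M2+M3)/6=-288/55
t_q=3/4 → seg 0, τ=3/4; S=2+-441/55·τ+0·τ²+111/55·τ³=-11131/3520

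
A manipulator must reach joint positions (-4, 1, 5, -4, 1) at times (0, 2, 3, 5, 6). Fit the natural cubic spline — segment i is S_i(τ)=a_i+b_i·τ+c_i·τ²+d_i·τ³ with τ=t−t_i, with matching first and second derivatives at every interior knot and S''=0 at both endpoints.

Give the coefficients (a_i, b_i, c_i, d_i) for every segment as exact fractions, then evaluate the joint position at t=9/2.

  seg 0: a=-4 b=229/186 c=0 d=59/186
  seg 1: a=1 b=937/186 c=59/31 d=-547/186
  seg 2: a=5 b=2/93 c=-429/62 d=1733/744
  seg 3: a=-4 b=55/186 c=875/124 d=-875/372
S(9/2) = -5307/1984

Δ: Δ0=5/2, Δ1=4, Δ2=-9/2, Δ3=5
row 1: diag=6, rhs=9; c'=1/6, d'=3/2
row 2: denom=6−1·1/6=35/6; d'=(-51−1·3/2)/(35/6)=-9
row 3: denom=6−2·12/35=186/35; d'=(57−2·-9)/(186/35)=875/62
back: M3=875/62
back: M2=-9−12/35·875/62=-429/31
back: M1=3/2−1/6·-429/31=118/31
M: M0=0, M1=118/31, M2=-429/31, M3=875/62, M4=0
seg 0: a=-4, c=M0/2=0, d=(M1−M0)/(6·2)=59/186, b=Δ0−h0·(2M0+M1)/6=229/186
seg 1: a=1, c=M1/2=59/31, d=(M2−M1)/(6·1)=-547/186, b=Δ1−h1·(2M1+M2)/6=937/186
seg 2: a=5, c=M2/2=-429/62, d=(M3−M2)/(6·2)=1733/744, b=Δ2−h2·(2M2+M3)/6=2/93
seg 3: a=-4, c=M3/2=875/124, d=(M4−M3)/(6·1)=-875/372, b=Δ3−h3·(2M3+M4)/6=55/186
t_q=9/2 → seg 2, τ=3/2; S=5+2/93·τ+-429/62·τ²+1733/744·τ³=-5307/1984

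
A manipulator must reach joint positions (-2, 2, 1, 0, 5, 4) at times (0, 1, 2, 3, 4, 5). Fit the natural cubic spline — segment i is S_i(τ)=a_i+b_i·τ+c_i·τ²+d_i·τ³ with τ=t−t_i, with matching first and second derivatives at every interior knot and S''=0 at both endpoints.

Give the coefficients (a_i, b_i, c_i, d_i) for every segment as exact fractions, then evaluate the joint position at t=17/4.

Δ: Δ0=4, Δ1=-1, Δ2=-1, Δ3=5, Δ4=-1
row 1: diag=4, rhs=-30; c'=1/4, d'=-15/2
row 2: denom=4−1·1/4=15/4; d'=(0−1·-15/2)/(15/4)=2
row 3: denom=4−1·4/15=56/15; d'=(36−1·2)/(56/15)=255/28
row 4: denom=4−1·15/56=209/56; d'=(-36−1·255/28)/(209/56)=-2526/209
back: M4=-2526/209
back: M3=255/28−15/56·-2526/209=2580/209
back: M2=2−4/15·2580/209=-270/209
back: M1=-15/2−1/4·-270/209=-1500/209
M: M0=0, M1=-1500/209, M2=-270/209, M3=2580/209, M4=-2526/209, M5=0
seg 0: a=-2, c=M0/2=0, d=(M1−M0)/(6·1)=-250/209, b=Δ0−h0·(2M0+M1)/6=1086/209
seg 1: a=2, c=M1/2=-750/209, d=(M2−M1)/(6·1)=205/209, b=Δ1−h1·(2M1+M2)/6=336/209
seg 2: a=1, c=M2/2=-135/209, d=(M3−M2)/(6·1)=25/11, b=Δ2−h2·(2M2+M3)/6=-549/209
seg 3: a=0, c=M3/2=1290/209, d=(M4−M3)/(6·1)=-851/209, b=Δ3−h3·(2M3+M4)/6=606/209
seg 4: a=5, c=M4/2=-1263/209, d=(M5−M4)/(6·1)=421/209, b=Δ4−h4·(2M4+M5)/6=633/209
t_q=17/4 → seg 4, τ=1/4; S=5+633/209·τ+-1263/209·τ²+421/209·τ³=72377/13376

  seg 0: a=-2 b=1086/209 c=0 d=-250/209
  seg 1: a=2 b=336/209 c=-750/209 d=205/209
  seg 2: a=1 b=-549/209 c=-135/209 d=25/11
  seg 3: a=0 b=606/209 c=1290/209 d=-851/209
  seg 4: a=5 b=633/209 c=-1263/209 d=421/209
S(17/4) = 72377/13376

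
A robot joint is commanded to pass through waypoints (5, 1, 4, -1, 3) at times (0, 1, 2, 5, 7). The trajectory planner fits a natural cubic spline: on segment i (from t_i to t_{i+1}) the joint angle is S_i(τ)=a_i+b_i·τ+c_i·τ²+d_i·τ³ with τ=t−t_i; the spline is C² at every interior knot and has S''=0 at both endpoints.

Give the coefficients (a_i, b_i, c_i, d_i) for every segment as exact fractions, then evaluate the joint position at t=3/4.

  seg 0: a=5 b=-2476/411 c=0 d=832/411
  seg 1: a=1 b=20/411 c=832/137 d=-1283/411
  seg 2: a=4 b=1163/411 c=-451/137 d=737/1233
  seg 3: a=-1 b=-322/411 c=286/137 d=-143/411
S(3/4) = 183/137

Δ: Δ0=-4, Δ1=3, Δ2=-5/3, Δ3=2
row 1: diag=4, rhs=42; c'=1/4, d'=21/2
row 2: denom=8−1·1/4=31/4; d'=(-28−1·21/2)/(31/4)=-154/31
row 3: denom=10−3·12/31=274/31; d'=(22−3·-154/31)/(274/31)=572/137
back: M3=572/137
back: M2=-154/31−12/31·572/137=-902/137
back: M1=21/2−1/4·-902/137=1664/137
M: M0=0, M1=1664/137, M2=-902/137, M3=572/137, M4=0
seg 0: a=5, c=M0/2=0, d=(M1−M0)/(6·1)=832/411, b=Δ0−h0·(2M0+M1)/6=-2476/411
seg 1: a=1, c=M1/2=832/137, d=(M2−M1)/(6·1)=-1283/411, b=Δ1−h1·(2M1+M2)/6=20/411
seg 2: a=4, c=M2/2=-451/137, d=(M3−M2)/(6·3)=737/1233, b=Δ2−h2·(2M2+M3)/6=1163/411
seg 3: a=-1, c=M3/2=286/137, d=(M4−M3)/(6·2)=-143/411, b=Δ3−h3·(2M3+M4)/6=-322/411
t_q=3/4 → seg 0, τ=3/4; S=5+-2476/411·τ+0·τ²+832/411·τ³=183/137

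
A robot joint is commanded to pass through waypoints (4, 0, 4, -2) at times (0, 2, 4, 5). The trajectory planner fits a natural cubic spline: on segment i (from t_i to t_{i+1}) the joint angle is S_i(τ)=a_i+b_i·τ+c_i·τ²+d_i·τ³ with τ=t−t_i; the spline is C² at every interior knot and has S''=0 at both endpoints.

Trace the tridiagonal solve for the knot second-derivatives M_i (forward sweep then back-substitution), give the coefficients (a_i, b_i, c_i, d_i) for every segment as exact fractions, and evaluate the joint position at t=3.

Δ: Δ0=-2, Δ1=2, Δ2=-6
row 1: diag=8, rhs=24; c'=1/4, d'=3
row 2: denom=6−2·1/4=11/2; d'=(-48−2·3)/(11/2)=-108/11
back: M2=-108/11
back: M1=3−1/4·-108/11=60/11
M: M0=0, M1=60/11, M2=-108/11, M3=0
seg 0: a=4, c=M0/2=0, d=(M1−M0)/(6·2)=5/11, b=Δ0−h0·(2M0+M1)/6=-42/11
seg 1: a=0, c=M1/2=30/11, d=(M2−M1)/(6·2)=-14/11, b=Δ1−h1·(2M1+M2)/6=18/11
seg 2: a=4, c=M2/2=-54/11, d=(M3−M2)/(6·1)=18/11, b=Δ2−h2·(2M2+M3)/6=-30/11
t_q=3 → seg 1, τ=1; S=0+18/11·τ+30/11·τ²+-14/11·τ³=34/11

  seg 0: a=4 b=-42/11 c=0 d=5/11
  seg 1: a=0 b=18/11 c=30/11 d=-14/11
  seg 2: a=4 b=-30/11 c=-54/11 d=18/11
S(3) = 34/11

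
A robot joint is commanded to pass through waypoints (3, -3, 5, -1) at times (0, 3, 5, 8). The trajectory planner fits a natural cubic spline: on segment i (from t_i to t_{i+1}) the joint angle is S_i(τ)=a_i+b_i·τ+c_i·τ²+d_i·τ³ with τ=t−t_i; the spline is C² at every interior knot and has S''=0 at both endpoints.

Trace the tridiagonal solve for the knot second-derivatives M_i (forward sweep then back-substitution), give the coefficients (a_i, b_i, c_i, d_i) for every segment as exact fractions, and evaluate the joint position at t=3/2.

  seg 0: a=3 b=-17/4 c=0 d=1/4
  seg 1: a=-3 b=5/2 c=9/4 d=-3/4
  seg 2: a=5 b=5/2 c=-9/4 d=1/4
S(3/2) = -81/32

Δ: Δ0=-2, Δ1=4, Δ2=-2
row 1: diag=10, rhs=36; c'=1/5, d'=18/5
row 2: denom=10−2·1/5=48/5; d'=(-36−2·18/5)/(48/5)=-9/2
back: M2=-9/2
back: M1=18/5−1/5·-9/2=9/2
M: M0=0, M1=9/2, M2=-9/2, M3=0
seg 0: a=3, c=M0/2=0, d=(M1−M0)/(6·3)=1/4, b=Δ0−h0·(2M0+M1)/6=-17/4
seg 1: a=-3, c=M1/2=9/4, d=(M2−M1)/(6·2)=-3/4, b=Δ1−h1·(2M1+M2)/6=5/2
seg 2: a=5, c=M2/2=-9/4, d=(M3−M2)/(6·3)=1/4, b=Δ2−h2·(2M2+M3)/6=5/2
t_q=3/2 → seg 0, τ=3/2; S=3+-17/4·τ+0·τ²+1/4·τ³=-81/32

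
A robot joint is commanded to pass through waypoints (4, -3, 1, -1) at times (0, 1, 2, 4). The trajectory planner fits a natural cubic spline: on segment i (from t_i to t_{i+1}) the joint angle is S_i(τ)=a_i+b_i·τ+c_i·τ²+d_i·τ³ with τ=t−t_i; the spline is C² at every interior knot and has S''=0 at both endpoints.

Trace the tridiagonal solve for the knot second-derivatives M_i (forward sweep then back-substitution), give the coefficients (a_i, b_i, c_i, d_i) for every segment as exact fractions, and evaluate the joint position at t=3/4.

  seg 0: a=4 b=-232/23 c=0 d=71/23
  seg 1: a=-3 b=-19/23 c=213/23 d=-102/23
  seg 2: a=1 b=101/23 c=-93/23 d=31/46
S(3/4) = -3331/1472

Δ: Δ0=-7, Δ1=4, Δ2=-1
row 1: diag=4, rhs=66; c'=1/4, d'=33/2
row 2: denom=6−1·1/4=23/4; d'=(-30−1·33/2)/(23/4)=-186/23
back: M2=-186/23
back: M1=33/2−1/4·-186/23=426/23
M: M0=0, M1=426/23, M2=-186/23, M3=0
seg 0: a=4, c=M0/2=0, d=(M1−M0)/(6·1)=71/23, b=Δ0−h0·(2M0+M1)/6=-232/23
seg 1: a=-3, c=M1/2=213/23, d=(M2−M1)/(6·1)=-102/23, b=Δ1−h1·(2M1+M2)/6=-19/23
seg 2: a=1, c=M2/2=-93/23, d=(M3−M2)/(6·2)=31/46, b=Δ2−h2·(2M2+M3)/6=101/23
t_q=3/4 → seg 0, τ=3/4; S=4+-232/23·τ+0·τ²+71/23·τ³=-3331/1472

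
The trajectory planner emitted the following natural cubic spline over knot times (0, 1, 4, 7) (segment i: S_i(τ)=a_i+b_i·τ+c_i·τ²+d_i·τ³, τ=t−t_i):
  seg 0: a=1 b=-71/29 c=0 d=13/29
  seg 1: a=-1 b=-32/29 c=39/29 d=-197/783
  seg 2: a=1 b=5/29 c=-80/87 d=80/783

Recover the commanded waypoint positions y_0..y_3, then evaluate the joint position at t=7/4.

y_0 = S_0(0) = a_0 = 1
y_1 = S_1(0) = a_1 = -1
y_2 = S_2(0) = a_2 = 1
y_3 = S_2(3) = -4
t_q=7/4 is in segment 1 (τ=3/4); S_1(τ)=-2185/1856

y_0=1 y_1=-1 y_2=1 y_3=-4
S(7/4) = -2185/1856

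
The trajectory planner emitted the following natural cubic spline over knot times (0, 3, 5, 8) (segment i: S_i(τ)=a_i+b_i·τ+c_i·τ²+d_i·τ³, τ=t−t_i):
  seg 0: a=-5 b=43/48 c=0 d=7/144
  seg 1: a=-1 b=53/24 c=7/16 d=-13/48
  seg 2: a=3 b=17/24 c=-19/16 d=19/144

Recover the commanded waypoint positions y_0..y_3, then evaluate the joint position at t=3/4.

y_0=-5 y_1=-1 y_2=3 y_3=-2
S(3/4) = -4411/1024

y_0 = S_0(0) = a_0 = -5
y_1 = S_1(0) = a_1 = -1
y_2 = S_2(0) = a_2 = 3
y_3 = S_2(3) = -2
t_q=3/4 is in segment 0 (τ=3/4); S_0(τ)=-4411/1024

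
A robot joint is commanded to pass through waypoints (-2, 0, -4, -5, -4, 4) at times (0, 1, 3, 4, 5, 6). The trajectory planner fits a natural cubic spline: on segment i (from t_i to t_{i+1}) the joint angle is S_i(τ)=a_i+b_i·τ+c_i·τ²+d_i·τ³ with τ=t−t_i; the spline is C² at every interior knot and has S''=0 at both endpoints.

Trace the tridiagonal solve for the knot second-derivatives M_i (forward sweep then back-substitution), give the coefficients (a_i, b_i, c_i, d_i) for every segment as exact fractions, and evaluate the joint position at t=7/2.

  seg 0: a=-2 b=107/38 c=0 d=-31/38
  seg 1: a=0 b=7/19 c=-93/38 d=12/19
  seg 2: a=-4 b=-35/19 c=51/38 d=-1/2
  seg 3: a=-5 b=-25/38 c=-3/19 d=69/38
  seg 4: a=-4 b=85/19 c=201/38 d=-67/38
S(7/2) = -1413/304

Δ: Δ0=2, Δ1=-2, Δ2=-1, Δ3=1, Δ4=8
row 1: diag=6, rhs=-24; c'=1/3, d'=-4
row 2: denom=6−2·1/3=16/3; d'=(6−2·-4)/(16/3)=21/8
row 3: denom=4−1·3/16=61/16; d'=(12−1·21/8)/(61/16)=150/61
row 4: denom=4−1·16/61=228/61; d'=(42−1·150/61)/(228/61)=201/19
back: M4=201/19
back: M3=150/61−16/61·201/19=-6/19
back: M2=21/8−3/16·-6/19=51/19
back: M1=-4−1/3·51/19=-93/19
M: M0=0, M1=-93/19, M2=51/19, M3=-6/19, M4=201/19, M5=0
seg 0: a=-2, c=M0/2=0, d=(M1−M0)/(6·1)=-31/38, b=Δ0−h0·(2M0+M1)/6=107/38
seg 1: a=0, c=M1/2=-93/38, d=(M2−M1)/(6·2)=12/19, b=Δ1−h1·(2M1+M2)/6=7/19
seg 2: a=-4, c=M2/2=51/38, d=(M3−M2)/(6·1)=-1/2, b=Δ2−h2·(2M2+M3)/6=-35/19
seg 3: a=-5, c=M3/2=-3/19, d=(M4−M3)/(6·1)=69/38, b=Δ3−h3·(2M3+M4)/6=-25/38
seg 4: a=-4, c=M4/2=201/38, d=(M5−M4)/(6·1)=-67/38, b=Δ4−h4·(2M4+M5)/6=85/19
t_q=7/2 → seg 2, τ=1/2; S=-4+-35/19·τ+51/38·τ²+-1/2·τ³=-1413/304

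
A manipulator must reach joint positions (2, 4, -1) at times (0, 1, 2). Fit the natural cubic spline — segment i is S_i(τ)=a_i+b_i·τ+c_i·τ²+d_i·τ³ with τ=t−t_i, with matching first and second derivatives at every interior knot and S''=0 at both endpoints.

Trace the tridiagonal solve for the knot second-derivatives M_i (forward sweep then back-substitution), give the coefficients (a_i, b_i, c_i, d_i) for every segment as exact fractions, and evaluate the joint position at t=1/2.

Δ: Δ0=2, Δ1=-5
row 1: diag=4, rhs=-42; c'=1/4, d'=-21/2
back: M1=-21/2
M: M0=0, M1=-21/2, M2=0
seg 0: a=2, c=M0/2=0, d=(M1−M0)/(6·1)=-7/4, b=Δ0−h0·(2M0+M1)/6=15/4
seg 1: a=4, c=M1/2=-21/4, d=(M2−M1)/(6·1)=7/4, b=Δ1−h1·(2M1+M2)/6=-3/2
t_q=1/2 → seg 0, τ=1/2; S=2+15/4·τ+0·τ²+-7/4·τ³=117/32

  seg 0: a=2 b=15/4 c=0 d=-7/4
  seg 1: a=4 b=-3/2 c=-21/4 d=7/4
S(1/2) = 117/32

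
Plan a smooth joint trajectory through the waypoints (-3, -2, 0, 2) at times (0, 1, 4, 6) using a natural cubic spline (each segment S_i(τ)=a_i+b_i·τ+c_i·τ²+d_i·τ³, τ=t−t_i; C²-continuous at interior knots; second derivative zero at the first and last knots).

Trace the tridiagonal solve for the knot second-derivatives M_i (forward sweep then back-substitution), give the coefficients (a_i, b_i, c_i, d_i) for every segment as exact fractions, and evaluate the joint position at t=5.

  seg 0: a=-3 b=226/213 c=0 d=-13/213
  seg 1: a=-2 b=187/213 c=-13/71 d=8/213
  seg 2: a=0 b=169/213 c=11/71 d=-11/426
S(5) = 131/142

Δ: Δ0=1, Δ1=2/3, Δ2=1
row 1: diag=8, rhs=-2; c'=3/8, d'=-1/4
row 2: denom=10−3·3/8=71/8; d'=(2−3·-1/4)/(71/8)=22/71
back: M2=22/71
back: M1=-1/4−3/8·22/71=-26/71
M: M0=0, M1=-26/71, M2=22/71, M3=0
seg 0: a=-3, c=M0/2=0, d=(M1−M0)/(6·1)=-13/213, b=Δ0−h0·(2M0+M1)/6=226/213
seg 1: a=-2, c=M1/2=-13/71, d=(M2−M1)/(6·3)=8/213, b=Δ1−h1·(2M1+M2)/6=187/213
seg 2: a=0, c=M2/2=11/71, d=(M3−M2)/(6·2)=-11/426, b=Δ2−h2·(2M2+M3)/6=169/213
t_q=5 → seg 2, τ=1; S=0+169/213·τ+11/71·τ²+-11/426·τ³=131/142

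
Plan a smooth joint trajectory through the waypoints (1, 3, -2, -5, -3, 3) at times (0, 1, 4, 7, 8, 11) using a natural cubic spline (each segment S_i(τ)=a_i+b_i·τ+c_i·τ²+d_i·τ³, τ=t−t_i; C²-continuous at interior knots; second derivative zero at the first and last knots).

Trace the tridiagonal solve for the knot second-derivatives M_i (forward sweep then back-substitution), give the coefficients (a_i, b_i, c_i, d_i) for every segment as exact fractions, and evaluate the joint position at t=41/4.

Δ: Δ0=2, Δ1=-5/3, Δ2=-1, Δ3=2, Δ4=2
row 1: diag=8, rhs=-22; c'=3/8, d'=-11/4
row 2: denom=12−3·3/8=87/8; d'=(4−3·-11/4)/(87/8)=98/87
row 3: denom=8−3·8/29=208/29; d'=(18−3·98/87)/(208/29)=53/26
row 4: denom=8−1·29/208=1635/208; d'=(0−1·53/26)/(1635/208)=-424/1635
back: M4=-424/1635
back: M3=53/26−29/208·-424/1635=3392/1635
back: M2=98/87−8/29·3392/1635=302/545
back: M1=-11/4−3/8·302/545=-1612/545
M: M0=0, M1=-1612/545, M2=302/545, M3=3392/1635, M4=-424/1635, M5=0
seg 0: a=1, c=M0/2=0, d=(M1−M0)/(6·1)=-806/1635, b=Δ0−h0·(2M0+M1)/6=4076/1635
seg 1: a=3, c=M1/2=-806/545, d=(M2−M1)/(6·3)=319/1635, b=Δ1−h1·(2M1+M2)/6=1658/1635
seg 2: a=-2, c=M2/2=151/545, d=(M3−M2)/(6·3)=1243/14715, b=Δ2−h2·(2M2+M3)/6=-4237/1635
seg 3: a=-5, c=M3/2=1696/1635, d=(M4−M3)/(6·1)=-212/545, b=Δ3−h3·(2M3+M4)/6=442/327
seg 4: a=-3, c=M4/2=-212/1635, d=(M5−M4)/(6·3)=212/14715, b=Δ4−h4·(2M4+M5)/6=3694/1635
t_q=41/4 → seg 4, τ=9/4; S=-3+3694/1635·τ+-212/1635·τ²+212/14715·τ³=2775/1744

  seg 0: a=1 b=4076/1635 c=0 d=-806/1635
  seg 1: a=3 b=1658/1635 c=-806/545 d=319/1635
  seg 2: a=-2 b=-4237/1635 c=151/545 d=1243/14715
  seg 3: a=-5 b=442/327 c=1696/1635 d=-212/545
  seg 4: a=-3 b=3694/1635 c=-212/1635 d=212/14715
S(41/4) = 2775/1744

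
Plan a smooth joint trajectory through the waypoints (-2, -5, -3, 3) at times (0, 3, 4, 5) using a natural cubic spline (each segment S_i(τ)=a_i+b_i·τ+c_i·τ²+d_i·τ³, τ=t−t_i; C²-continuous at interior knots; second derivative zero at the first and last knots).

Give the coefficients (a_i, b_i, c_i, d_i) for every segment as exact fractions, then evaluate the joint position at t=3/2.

  seg 0: a=-2 b=-55/31 c=0 d=8/93
  seg 1: a=-5 b=17/31 c=24/31 d=21/31
  seg 2: a=-3 b=128/31 c=87/31 d=-29/31
S(3/2) = -271/62

Δ: Δ0=-1, Δ1=2, Δ2=6
row 1: diag=8, rhs=18; c'=1/8, d'=9/4
row 2: denom=4−1·1/8=31/8; d'=(24−1·9/4)/(31/8)=174/31
back: M2=174/31
back: M1=9/4−1/8·174/31=48/31
M: M0=0, M1=48/31, M2=174/31, M3=0
seg 0: a=-2, c=M0/2=0, d=(M1−M0)/(6·3)=8/93, b=Δ0−h0·(2M0+M1)/6=-55/31
seg 1: a=-5, c=M1/2=24/31, d=(M2−M1)/(6·1)=21/31, b=Δ1−h1·(2M1+M2)/6=17/31
seg 2: a=-3, c=M2/2=87/31, d=(M3−M2)/(6·1)=-29/31, b=Δ2−h2·(2M2+M3)/6=128/31
t_q=3/2 → seg 0, τ=3/2; S=-2+-55/31·τ+0·τ²+8/93·τ³=-271/62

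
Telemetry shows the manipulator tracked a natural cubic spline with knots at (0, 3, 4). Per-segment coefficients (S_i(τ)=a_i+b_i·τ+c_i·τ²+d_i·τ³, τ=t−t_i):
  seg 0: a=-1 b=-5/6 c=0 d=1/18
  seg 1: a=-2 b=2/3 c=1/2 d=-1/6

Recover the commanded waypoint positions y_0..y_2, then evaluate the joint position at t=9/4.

y_0=-1 y_1=-2 y_2=-1
S(9/4) = -287/128

y_0 = S_0(0) = a_0 = -1
y_1 = S_1(0) = a_1 = -2
y_2 = S_1(1) = -1
t_q=9/4 is in segment 0 (τ=9/4); S_0(τ)=-287/128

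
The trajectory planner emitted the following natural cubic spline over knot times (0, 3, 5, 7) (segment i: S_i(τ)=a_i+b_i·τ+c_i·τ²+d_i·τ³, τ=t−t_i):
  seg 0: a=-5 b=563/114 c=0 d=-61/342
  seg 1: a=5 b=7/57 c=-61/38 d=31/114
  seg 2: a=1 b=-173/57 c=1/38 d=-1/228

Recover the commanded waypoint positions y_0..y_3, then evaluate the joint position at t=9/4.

y_0 = S_0(0) = a_0 = -5
y_1 = S_1(0) = a_1 = 5
y_2 = S_2(0) = a_2 = 1
y_3 = S_2(2) = -5
t_q=9/4 is in segment 0 (τ=9/4); S_0(τ)=9923/2432

y_0=-5 y_1=5 y_2=1 y_3=-5
S(9/4) = 9923/2432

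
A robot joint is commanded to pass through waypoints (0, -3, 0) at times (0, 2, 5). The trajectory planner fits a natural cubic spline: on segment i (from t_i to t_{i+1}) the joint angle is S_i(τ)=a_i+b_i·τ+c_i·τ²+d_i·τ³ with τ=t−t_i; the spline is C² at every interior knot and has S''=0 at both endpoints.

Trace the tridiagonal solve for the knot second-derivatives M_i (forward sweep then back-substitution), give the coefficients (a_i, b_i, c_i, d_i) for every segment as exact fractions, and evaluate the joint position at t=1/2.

Δ: Δ0=-3/2, Δ1=1
row 1: diag=10, rhs=15; c'=3/10, d'=3/2
back: M1=3/2
M: M0=0, M1=3/2, M2=0
seg 0: a=0, c=M0/2=0, d=(M1−M0)/(6·2)=1/8, b=Δ0−h0·(2M0+M1)/6=-2
seg 1: a=-3, c=M1/2=3/4, d=(M2−M1)/(6·3)=-1/12, b=Δ1−h1·(2M1+M2)/6=-1/2
t_q=1/2 → seg 0, τ=1/2; S=0+-2·τ+0·τ²+1/8·τ³=-63/64

  seg 0: a=0 b=-2 c=0 d=1/8
  seg 1: a=-3 b=-1/2 c=3/4 d=-1/12
S(1/2) = -63/64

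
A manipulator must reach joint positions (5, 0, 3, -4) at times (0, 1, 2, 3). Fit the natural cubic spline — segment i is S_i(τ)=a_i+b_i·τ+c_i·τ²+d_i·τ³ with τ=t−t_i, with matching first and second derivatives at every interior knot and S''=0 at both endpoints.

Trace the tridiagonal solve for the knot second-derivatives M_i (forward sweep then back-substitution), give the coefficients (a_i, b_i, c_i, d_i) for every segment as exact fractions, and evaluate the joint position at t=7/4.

  seg 0: a=5 b=-39/5 c=0 d=14/5
  seg 1: a=0 b=3/5 c=42/5 d=-6
  seg 2: a=3 b=-3/5 c=-48/5 d=16/5
S(7/4) = 423/160

Δ: Δ0=-5, Δ1=3, Δ2=-7
row 1: diag=4, rhs=48; c'=1/4, d'=12
row 2: denom=4−1·1/4=15/4; d'=(-60−1·12)/(15/4)=-96/5
back: M2=-96/5
back: M1=12−1/4·-96/5=84/5
M: M0=0, M1=84/5, M2=-96/5, M3=0
seg 0: a=5, c=M0/2=0, d=(M1−M0)/(6·1)=14/5, b=Δ0−h0·(2M0+M1)/6=-39/5
seg 1: a=0, c=M1/2=42/5, d=(M2−M1)/(6·1)=-6, b=Δ1−h1·(2M1+M2)/6=3/5
seg 2: a=3, c=M2/2=-48/5, d=(M3−M2)/(6·1)=16/5, b=Δ2−h2·(2M2+M3)/6=-3/5
t_q=7/4 → seg 1, τ=3/4; S=0+3/5·τ+42/5·τ²+-6·τ³=423/160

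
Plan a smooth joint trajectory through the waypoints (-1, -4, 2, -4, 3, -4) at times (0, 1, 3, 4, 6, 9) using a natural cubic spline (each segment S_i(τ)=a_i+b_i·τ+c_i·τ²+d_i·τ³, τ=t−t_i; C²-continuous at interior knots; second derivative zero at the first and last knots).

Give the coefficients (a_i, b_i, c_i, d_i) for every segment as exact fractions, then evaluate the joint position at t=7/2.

  seg 0: a=-1 b=-6280/1299 c=0 d=2383/1299
  seg 1: a=-4 b=869/1299 c=2383/433 d=-5635/2598
  seg 2: a=2 b=-4345/1299 c=-3252/433 d=6307/1299
  seg 3: a=-4 b=-4936/1299 c=3055/433 d=-17695/10392
  seg 4: a=3 b=10363/2598 c=-5475/1732 d=1825/5196
S(7/2) = -3267/3464

Δ: Δ0=-3, Δ1=3, Δ2=-6, Δ3=7/2, Δ4=-7/3
row 1: diag=6, rhs=36; c'=1/3, d'=6
row 2: denom=6−2·1/3=16/3; d'=(-54−2·6)/(16/3)=-99/8
row 3: denom=6−1·3/16=93/16; d'=(57−1·-99/8)/(93/16)=370/31
row 4: denom=10−2·32/93=866/93; d'=(-35−2·370/31)/(866/93)=-5475/866
back: M4=-5475/866
back: M3=370/31−32/93·-5475/866=6110/433
back: M2=-99/8−3/16·6110/433=-6504/433
back: M1=6−1/3·-6504/433=4766/433
M: M0=0, M1=4766/433, M2=-6504/433, M3=6110/433, M4=-5475/866, M5=0
seg 0: a=-1, c=M0/2=0, d=(M1−M0)/(6·1)=2383/1299, b=Δ0−h0·(2M0+M1)/6=-6280/1299
seg 1: a=-4, c=M1/2=2383/433, d=(M2−M1)/(6·2)=-5635/2598, b=Δ1−h1·(2M1+M2)/6=869/1299
seg 2: a=2, c=M2/2=-3252/433, d=(M3−M2)/(6·1)=6307/1299, b=Δ2−h2·(2M2+M3)/6=-4345/1299
seg 3: a=-4, c=M3/2=3055/433, d=(M4−M3)/(6·2)=-17695/10392, b=Δ3−h3·(2M3+M4)/6=-4936/1299
seg 4: a=3, c=M4/2=-5475/1732, d=(M5−M4)/(6·3)=1825/5196, b=Δ4−h4·(2M4+M5)/6=10363/2598
t_q=7/2 → seg 2, τ=1/2; S=2+-4345/1299·τ+-3252/433·τ²+6307/1299·τ³=-3267/3464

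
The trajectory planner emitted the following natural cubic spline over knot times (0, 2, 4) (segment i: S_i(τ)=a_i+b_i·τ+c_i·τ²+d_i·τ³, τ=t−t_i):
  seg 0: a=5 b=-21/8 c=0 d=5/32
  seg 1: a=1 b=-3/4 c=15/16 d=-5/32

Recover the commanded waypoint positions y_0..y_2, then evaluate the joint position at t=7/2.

y_0=5 y_1=1 y_2=2
S(7/2) = 373/256

y_0 = S_0(0) = a_0 = 5
y_1 = S_1(0) = a_1 = 1
y_2 = S_1(2) = 2
t_q=7/2 is in segment 1 (τ=3/2); S_1(τ)=373/256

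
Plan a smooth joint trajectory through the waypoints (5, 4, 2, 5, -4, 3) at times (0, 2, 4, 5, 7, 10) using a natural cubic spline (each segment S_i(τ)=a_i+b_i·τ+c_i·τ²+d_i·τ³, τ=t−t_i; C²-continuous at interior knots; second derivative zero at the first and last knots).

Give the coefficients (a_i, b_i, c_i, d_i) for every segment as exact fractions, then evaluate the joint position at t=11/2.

  seg 0: a=5 b=577/3576 c=0 d=-2365/14304
  seg 1: a=4 b=-3259/1788 c=-2365/2384 d=10037/14304
  seg 2: a=2 b=9403/3576 c=959/298 d=-10183/3576
  seg 3: a=5 b=935/1788 c=-6347/1192 d=2515/1788
  seg 4: a=-4 b=-6967/1788 c=3713/1192 d=-3713/10728
S(11/2) = 9789/2384

Δ: Δ0=-1/2, Δ1=-1, Δ2=3, Δ3=-9/2, Δ4=7/3
row 1: diag=8, rhs=-3; c'=1/4, d'=-3/8
row 2: denom=6−2·1/4=11/2; d'=(24−2·-3/8)/(11/2)=9/2
row 3: denom=6−1·2/11=64/11; d'=(-45−1·9/2)/(64/11)=-1089/128
row 4: denom=10−2·11/32=149/16; d'=(41−2·-1089/128)/(149/16)=3713/596
back: M4=3713/596
back: M3=-1089/128−11/32·3713/596=-6347/596
back: M2=9/2−2/11·-6347/596=959/149
back: M1=-3/8−1/4·959/149=-2365/1192
M: M0=0, M1=-2365/1192, M2=959/149, M3=-6347/596, M4=3713/596, M5=0
seg 0: a=5, c=M0/2=0, d=(M1−M0)/(6·2)=-2365/14304, b=Δ0−h0·(2M0+M1)/6=577/3576
seg 1: a=4, c=M1/2=-2365/2384, d=(M2−M1)/(6·2)=10037/14304, b=Δ1−h1·(2M1+M2)/6=-3259/1788
seg 2: a=2, c=M2/2=959/298, d=(M3−M2)/(6·1)=-10183/3576, b=Δ2−h2·(2M2+M3)/6=9403/3576
seg 3: a=5, c=M3/2=-6347/1192, d=(M4−M3)/(6·2)=2515/1788, b=Δ3−h3·(2M3+M4)/6=935/1788
seg 4: a=-4, c=M4/2=3713/1192, d=(M5−M4)/(6·3)=-3713/10728, b=Δ4−h4·(2M4+M5)/6=-6967/1788
t_q=11/2 → seg 3, τ=1/2; S=5+935/1788·τ+-6347/1192·τ²+2515/1788·τ³=9789/2384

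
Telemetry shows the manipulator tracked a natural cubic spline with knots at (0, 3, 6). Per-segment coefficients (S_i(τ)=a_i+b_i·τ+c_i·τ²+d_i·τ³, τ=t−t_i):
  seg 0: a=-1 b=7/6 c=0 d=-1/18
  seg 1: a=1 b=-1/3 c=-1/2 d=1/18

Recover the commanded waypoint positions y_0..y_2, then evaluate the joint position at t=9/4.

y_0=-1 y_1=1 y_2=-3
S(9/4) = 127/128

y_0 = S_0(0) = a_0 = -1
y_1 = S_1(0) = a_1 = 1
y_2 = S_1(3) = -3
t_q=9/4 is in segment 0 (τ=9/4); S_0(τ)=127/128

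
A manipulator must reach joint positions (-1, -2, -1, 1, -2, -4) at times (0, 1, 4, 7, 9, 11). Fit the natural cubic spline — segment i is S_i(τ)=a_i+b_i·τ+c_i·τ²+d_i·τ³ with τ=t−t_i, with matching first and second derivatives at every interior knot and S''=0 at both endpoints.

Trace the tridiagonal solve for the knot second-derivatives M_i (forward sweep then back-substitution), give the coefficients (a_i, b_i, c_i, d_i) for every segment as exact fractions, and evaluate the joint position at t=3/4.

  seg 0: a=-1 b=-2305/2012 c=0 d=293/2012
  seg 1: a=-2 b=-713/1006 c=879/2012 d=-1621/54324
  seg 2: a=-1 b=2227/2012 c=254/1509 d=-5705/54324
  seg 3: a=1 b=-723/1006 c=-1563/2012 d=777/4024
  seg 4: a=-2 b=-759/503 c=192/503 d=-32/503
S(3/4) = -231497/128768

Δ: Δ0=-1, Δ1=1/3, Δ2=2/3, Δ3=-3/2, Δ4=-1
row 1: diag=8, rhs=8; c'=3/8, d'=1
row 2: denom=12−3·3/8=87/8; d'=(2−3·1)/(87/8)=-8/87
row 3: denom=10−3·8/29=266/29; d'=(-13−3·-8/87)/(266/29)=-369/266
row 4: denom=8−2·29/133=1006/133; d'=(3−2·-369/266)/(1006/133)=384/503
back: M4=384/503
back: M3=-369/266−29/133·384/503=-1563/1006
back: M2=-8/87−8/29·-1563/1006=508/1509
back: M1=1−3/8·508/1509=879/1006
M: M0=0, M1=879/1006, M2=508/1509, M3=-1563/1006, M4=384/503, M5=0
seg 0: a=-1, c=M0/2=0, d=(M1−M0)/(6·1)=293/2012, b=Δ0−h0·(2M0+M1)/6=-2305/2012
seg 1: a=-2, c=M1/2=879/2012, d=(M2−M1)/(6·3)=-1621/54324, b=Δ1−h1·(2M1+M2)/6=-713/1006
seg 2: a=-1, c=M2/2=254/1509, d=(M3−M2)/(6·3)=-5705/54324, b=Δ2−h2·(2M2+M3)/6=2227/2012
seg 3: a=1, c=M3/2=-1563/2012, d=(M4−M3)/(6·2)=777/4024, b=Δ3−h3·(2M3+M4)/6=-723/1006
seg 4: a=-2, c=M4/2=192/503, d=(M5−M4)/(6·2)=-32/503, b=Δ4−h4·(2M4+M5)/6=-759/503
t_q=3/4 → seg 0, τ=3/4; S=-1+-2305/2012·τ+0·τ²+293/2012·τ³=-231497/128768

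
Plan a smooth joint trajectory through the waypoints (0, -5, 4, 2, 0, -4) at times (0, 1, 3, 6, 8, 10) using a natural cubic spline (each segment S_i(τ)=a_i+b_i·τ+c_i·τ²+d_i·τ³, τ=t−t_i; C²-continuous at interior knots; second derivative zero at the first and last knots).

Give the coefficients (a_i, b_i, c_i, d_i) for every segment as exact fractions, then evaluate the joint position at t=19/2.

Δ: Δ0=-5, Δ1=9/2, Δ2=-2/3, Δ3=-1, Δ4=-2
row 1: diag=6, rhs=57; c'=1/3, d'=19/2
row 2: denom=10−2·1/3=28/3; d'=(-31−2·19/2)/(28/3)=-75/14
row 3: denom=10−3·9/28=253/28; d'=(-2−3·-75/14)/(253/28)=394/253
row 4: denom=8−2·56/253=1912/253; d'=(-6−2·394/253)/(1912/253)=-1153/956
back: M4=-1153/956
back: M3=394/253−56/253·-1153/956=436/239
back: M2=-75/14−9/28·436/239=-2841/478
back: M1=19/2−1/3·-2841/478=2744/239
M: M0=0, M1=2744/239, M2=-2841/478, M3=436/239, M4=-1153/956, M5=0
seg 0: a=0, c=M0/2=0, d=(M1−M0)/(6·1)=1372/717, b=Δ0−h0·(2M0+M1)/6=-4957/717
seg 1: a=-5, c=M1/2=1372/239, d=(M2−M1)/(6·2)=-8329/5736, b=Δ1−h1·(2M1+M2)/6=-841/717
seg 2: a=4, c=M2/2=-2841/956, d=(M3−M2)/(6·3)=3713/8604, b=Δ2−h2·(2M2+M3)/6=6259/1434
seg 3: a=2, c=M3/2=218/239, d=(M4−M3)/(6·2)=-2897/11472, b=Δ3−h3·(2M3+M4)/6=-5203/2868
seg 4: a=0, c=M4/2=-1153/1912, d=(M5−M4)/(6·2)=1153/11472, b=Δ4−h4·(2M4+M5)/6=-1715/1434
t_q=19/2 → seg 4, τ=3/2; S=0+-1715/1434·τ+-1153/1912·τ²+1153/11472·τ³=-86011/30592

  seg 0: a=0 b=-4957/717 c=0 d=1372/717
  seg 1: a=-5 b=-841/717 c=1372/239 d=-8329/5736
  seg 2: a=4 b=6259/1434 c=-2841/956 d=3713/8604
  seg 3: a=2 b=-5203/2868 c=218/239 d=-2897/11472
  seg 4: a=0 b=-1715/1434 c=-1153/1912 d=1153/11472
S(19/2) = -86011/30592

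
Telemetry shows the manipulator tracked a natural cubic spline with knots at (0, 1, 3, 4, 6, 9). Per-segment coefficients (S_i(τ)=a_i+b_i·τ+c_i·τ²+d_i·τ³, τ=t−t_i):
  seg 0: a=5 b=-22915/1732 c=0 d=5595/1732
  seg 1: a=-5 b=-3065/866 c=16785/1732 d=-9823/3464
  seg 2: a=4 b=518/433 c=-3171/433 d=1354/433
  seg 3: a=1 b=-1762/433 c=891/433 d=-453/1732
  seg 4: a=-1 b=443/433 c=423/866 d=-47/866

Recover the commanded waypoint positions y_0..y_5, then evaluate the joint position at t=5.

y_0=5 y_1=-5 y_2=4 y_3=1 y_4=-1 y_5=5
S(5) = -2205/1732

y_0 = S_0(0) = a_0 = 5
y_1 = S_1(0) = a_1 = -5
y_2 = S_2(0) = a_2 = 4
y_3 = S_3(0) = a_3 = 1
y_4 = S_4(0) = a_4 = -1
y_5 = S_4(3) = 5
t_q=5 is in segment 3 (τ=1); S_3(τ)=-2205/1732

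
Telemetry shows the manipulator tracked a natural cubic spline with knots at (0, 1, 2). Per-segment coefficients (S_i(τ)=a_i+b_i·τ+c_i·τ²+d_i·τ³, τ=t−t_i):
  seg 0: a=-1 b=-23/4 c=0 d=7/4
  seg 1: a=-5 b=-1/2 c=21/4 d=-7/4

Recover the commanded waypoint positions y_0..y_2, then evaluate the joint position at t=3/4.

y_0 = S_0(0) = a_0 = -1
y_1 = S_1(0) = a_1 = -5
y_2 = S_1(1) = -2
t_q=3/4 is in segment 0 (τ=3/4); S_0(τ)=-1171/256

y_0=-1 y_1=-5 y_2=-2
S(3/4) = -1171/256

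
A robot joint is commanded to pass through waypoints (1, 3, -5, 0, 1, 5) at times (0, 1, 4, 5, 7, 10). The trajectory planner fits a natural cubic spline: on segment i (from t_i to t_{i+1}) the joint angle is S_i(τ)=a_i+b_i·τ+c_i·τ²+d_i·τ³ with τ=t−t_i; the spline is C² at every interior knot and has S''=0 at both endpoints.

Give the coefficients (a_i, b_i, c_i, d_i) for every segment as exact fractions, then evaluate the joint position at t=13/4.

Δ: Δ0=2, Δ1=-8/3, Δ2=5, Δ3=1/2, Δ4=4/3
row 1: diag=8, rhs=-28; c'=3/8, d'=-7/2
row 2: denom=8−3·3/8=55/8; d'=(46−3·-7/2)/(55/8)=452/55
row 3: denom=6−1·8/55=322/55; d'=(-27−1·452/55)/(322/55)=-1937/322
row 4: denom=10−2·55/161=1500/161; d'=(5−2·-1937/322)/(1500/161)=457/250
back: M4=457/250
back: M3=-1937/322−55/161·457/250=-166/25
back: M2=452/55−8/55·-166/25=1148/125
back: M1=-7/2−3/8·1148/125=-868/125
M: M0=0, M1=-868/125, M2=1148/125, M3=-166/25, M4=457/250, M5=0
seg 0: a=1, c=M0/2=0, d=(M1−M0)/(6·1)=-434/375, b=Δ0−h0·(2M0+M1)/6=1184/375
seg 1: a=3, c=M1/2=-434/125, d=(M2−M1)/(6·3)=112/125, b=Δ1−h1·(2M1+M2)/6=-118/375
seg 2: a=-5, c=M2/2=574/125, d=(M3−M2)/(6·1)=-989/375, b=Δ2−h2·(2M2+M3)/6=1142/375
seg 3: a=0, c=M3/2=-83/25, d=(M4−M3)/(6·2)=2117/3000, b=Δ3−h3·(2M3+M4)/6=1619/375
seg 4: a=1, c=M4/2=457/500, d=(M5−M4)/(6·3)=-457/4500, b=Δ4−h4·(2M4+M5)/6=-371/750
t_q=13/4 → seg 1, τ=9/4; S=3+-118/375·τ+-434/125·τ²+112/125·τ³=-5079/1000

  seg 0: a=1 b=1184/375 c=0 d=-434/375
  seg 1: a=3 b=-118/375 c=-434/125 d=112/125
  seg 2: a=-5 b=1142/375 c=574/125 d=-989/375
  seg 3: a=0 b=1619/375 c=-83/25 d=2117/3000
  seg 4: a=1 b=-371/750 c=457/500 d=-457/4500
S(13/4) = -5079/1000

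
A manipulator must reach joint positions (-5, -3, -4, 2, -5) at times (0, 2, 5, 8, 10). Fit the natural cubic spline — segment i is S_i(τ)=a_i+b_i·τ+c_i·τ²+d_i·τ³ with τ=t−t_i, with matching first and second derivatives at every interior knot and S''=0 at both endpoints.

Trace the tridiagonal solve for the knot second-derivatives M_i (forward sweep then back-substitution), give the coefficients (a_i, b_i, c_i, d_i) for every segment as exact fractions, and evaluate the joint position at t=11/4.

Δ: Δ0=1, Δ1=-1/3, Δ2=2, Δ3=-7/2
row 1: diag=10, rhs=-8; c'=3/10, d'=-4/5
row 2: denom=12−3·3/10=111/10; d'=(14−3·-4/5)/(111/10)=164/111
row 3: denom=10−3·10/37=340/37; d'=(-33−3·164/111)/(340/37)=-277/68
back: M3=-277/68
back: M2=164/111−10/37·-277/68=263/102
back: M1=-4/5−3/10·263/102=-107/68
M: M0=0, M1=-107/68, M2=263/102, M3=-277/68, M4=0
seg 0: a=-5, c=M0/2=0, d=(M1−M0)/(6·2)=-107/816, b=Δ0−h0·(2M0+M1)/6=311/204
seg 1: a=-3, c=M1/2=-107/136, d=(M2−M1)/(6·3)=847/3672, b=Δ1−h1·(2M1+M2)/6=-5/102
seg 2: a=-4, c=M2/2=263/204, d=(M3−M2)/(6·3)=-1357/3672, b=Δ2−h2·(2M2+M3)/6=35/24
seg 3: a=2, c=M3/2=-277/136, d=(M4−M3)/(6·2)=277/816, b=Δ3−h3·(2M3+M4)/6=-40/51
t_q=11/4 → seg 1, τ=3/4; S=-3+-5/102·τ+-107/136·τ²+847/3672·τ³=-29437/8704

  seg 0: a=-5 b=311/204 c=0 d=-107/816
  seg 1: a=-3 b=-5/102 c=-107/136 d=847/3672
  seg 2: a=-4 b=35/24 c=263/204 d=-1357/3672
  seg 3: a=2 b=-40/51 c=-277/136 d=277/816
S(11/4) = -29437/8704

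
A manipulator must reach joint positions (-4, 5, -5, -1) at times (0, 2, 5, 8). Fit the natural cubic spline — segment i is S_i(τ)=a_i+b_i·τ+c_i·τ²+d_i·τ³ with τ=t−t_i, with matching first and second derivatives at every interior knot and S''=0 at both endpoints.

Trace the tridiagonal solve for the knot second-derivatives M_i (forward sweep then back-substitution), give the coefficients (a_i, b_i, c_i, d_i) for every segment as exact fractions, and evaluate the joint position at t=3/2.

  seg 0: a=-4 b=477/74 c=0 d=-18/37
  seg 1: a=5 b=45/74 c=-108/37 d=1069/1998
  seg 2: a=-5 b=-91/37 c=421/222 d=-421/1998
S(3/2) = 149/37

Δ: Δ0=9/2, Δ1=-10/3, Δ2=4/3
row 1: diag=10, rhs=-47; c'=3/10, d'=-47/10
row 2: denom=12−3·3/10=111/10; d'=(28−3·-47/10)/(111/10)=421/111
back: M2=421/111
back: M1=-47/10−3/10·421/111=-216/37
M: M0=0, M1=-216/37, M2=421/111, M3=0
seg 0: a=-4, c=M0/2=0, d=(M1−M0)/(6·2)=-18/37, b=Δ0−h0·(2M0+M1)/6=477/74
seg 1: a=5, c=M1/2=-108/37, d=(M2−M1)/(6·3)=1069/1998, b=Δ1−h1·(2M1+M2)/6=45/74
seg 2: a=-5, c=M2/2=421/222, d=(M3−M2)/(6·3)=-421/1998, b=Δ2−h2·(2M2+M3)/6=-91/37
t_q=3/2 → seg 0, τ=3/2; S=-4+477/74·τ+0·τ²+-18/37·τ³=149/37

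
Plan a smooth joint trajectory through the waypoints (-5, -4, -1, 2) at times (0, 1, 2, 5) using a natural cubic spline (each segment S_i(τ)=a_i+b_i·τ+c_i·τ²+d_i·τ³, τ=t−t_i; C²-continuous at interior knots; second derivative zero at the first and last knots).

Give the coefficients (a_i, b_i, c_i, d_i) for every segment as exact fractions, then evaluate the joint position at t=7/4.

Δ: Δ0=1, Δ1=3, Δ2=1
row 1: diag=4, rhs=12; c'=1/4, d'=3
row 2: denom=8−1·1/4=31/4; d'=(-12−1·3)/(31/4)=-60/31
back: M2=-60/31
back: M1=3−1/4·-60/31=108/31
M: M0=0, M1=108/31, M2=-60/31, M3=0
seg 0: a=-5, c=M0/2=0, d=(M1−M0)/(6·1)=18/31, b=Δ0−h0·(2M0+M1)/6=13/31
seg 1: a=-4, c=M1/2=54/31, d=(M2−M1)/(6·1)=-28/31, b=Δ1−h1·(2M1+M2)/6=67/31
seg 2: a=-1, c=M2/2=-30/31, d=(M3−M2)/(6·3)=10/93, b=Δ2−h2·(2M2+M3)/6=91/31
t_q=7/4 → seg 1, τ=3/4; S=-4+67/31·τ+54/31·τ²+-28/31·τ³=-883/496

  seg 0: a=-5 b=13/31 c=0 d=18/31
  seg 1: a=-4 b=67/31 c=54/31 d=-28/31
  seg 2: a=-1 b=91/31 c=-30/31 d=10/93
S(7/4) = -883/496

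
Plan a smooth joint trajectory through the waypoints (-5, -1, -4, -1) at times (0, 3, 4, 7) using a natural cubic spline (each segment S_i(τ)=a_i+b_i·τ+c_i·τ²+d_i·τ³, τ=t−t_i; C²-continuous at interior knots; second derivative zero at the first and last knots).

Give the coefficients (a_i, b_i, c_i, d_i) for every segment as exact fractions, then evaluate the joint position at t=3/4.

Δ: Δ0=4/3, Δ1=-3, Δ2=1
row 1: diag=8, rhs=-26; c'=1/8, d'=-13/4
row 2: denom=8−1·1/8=63/8; d'=(24−1·-13/4)/(63/8)=218/63
back: M2=218/63
back: M1=-13/4−1/8·218/63=-232/63
M: M0=0, M1=-232/63, M2=218/63, M3=0
seg 0: a=-5, c=M0/2=0, d=(M1−M0)/(6·3)=-116/567, b=Δ0−h0·(2M0+M1)/6=200/63
seg 1: a=-1, c=M1/2=-116/63, d=(M2−M1)/(6·1)=25/21, b=Δ1−h1·(2M1+M2)/6=-148/63
seg 2: a=-4, c=M2/2=109/63, d=(M3−M2)/(6·3)=-109/567, b=Δ2−h2·(2M2+M3)/6=-155/63
t_q=3/4 → seg 0, τ=3/4; S=-5+200/63·τ+0·τ²+-116/567·τ³=-303/112

  seg 0: a=-5 b=200/63 c=0 d=-116/567
  seg 1: a=-1 b=-148/63 c=-116/63 d=25/21
  seg 2: a=-4 b=-155/63 c=109/63 d=-109/567
S(3/4) = -303/112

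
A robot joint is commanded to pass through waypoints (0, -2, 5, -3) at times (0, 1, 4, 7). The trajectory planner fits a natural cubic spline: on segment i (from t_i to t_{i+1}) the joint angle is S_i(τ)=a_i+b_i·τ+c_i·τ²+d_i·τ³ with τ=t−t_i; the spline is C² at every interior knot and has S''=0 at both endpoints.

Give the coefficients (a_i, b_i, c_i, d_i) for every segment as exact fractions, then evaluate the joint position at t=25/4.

  seg 0: a=0 b=-241/87 c=0 d=67/87
  seg 1: a=-2 b=-40/87 c=67/29 d=-40/87
  seg 2: a=5 b=86/87 c=-53/29 d=53/261
S(25/4) = 529/1856

Δ: Δ0=-2, Δ1=7/3, Δ2=-8/3
row 1: diag=8, rhs=26; c'=3/8, d'=13/4
row 2: denom=12−3·3/8=87/8; d'=(-30−3·13/4)/(87/8)=-106/29
back: M2=-106/29
back: M1=13/4−3/8·-106/29=134/29
M: M0=0, M1=134/29, M2=-106/29, M3=0
seg 0: a=0, c=M0/2=0, d=(M1−M0)/(6·1)=67/87, b=Δ0−h0·(2M0+M1)/6=-241/87
seg 1: a=-2, c=M1/2=67/29, d=(M2−M1)/(6·3)=-40/87, b=Δ1−h1·(2M1+M2)/6=-40/87
seg 2: a=5, c=M2/2=-53/29, d=(M3−M2)/(6·3)=53/261, b=Δ2−h2·(2M2+M3)/6=86/87
t_q=25/4 → seg 2, τ=9/4; S=5+86/87·τ+-53/29·τ²+53/261·τ³=529/1856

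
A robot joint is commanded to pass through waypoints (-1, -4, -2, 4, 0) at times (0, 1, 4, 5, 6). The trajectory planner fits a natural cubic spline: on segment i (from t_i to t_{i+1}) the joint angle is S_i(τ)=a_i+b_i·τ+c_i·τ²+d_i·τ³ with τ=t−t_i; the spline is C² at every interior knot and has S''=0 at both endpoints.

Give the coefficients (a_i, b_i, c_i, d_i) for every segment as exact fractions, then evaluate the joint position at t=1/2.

  seg 0: a=-1 b=-1967/636 c=0 d=59/636
  seg 1: a=-4 b=-895/318 c=59/212 d=187/636
  seg 2: a=-2 b=4321/636 c=155/53 d=-2365/636
  seg 3: a=4 b=473/318 c=-1745/212 d=1745/636
S(1/2) = -4299/1696

Δ: Δ0=-3, Δ1=2/3, Δ2=6, Δ3=-4
row 1: diag=8, rhs=22; c'=3/8, d'=11/4
row 2: denom=8−3·3/8=55/8; d'=(32−3·11/4)/(55/8)=38/11
row 3: denom=4−1·8/55=212/55; d'=(-60−1·38/11)/(212/55)=-1745/106
back: M3=-1745/106
back: M2=38/11−8/55·-1745/106=310/53
back: M1=11/4−3/8·310/53=59/106
M: M0=0, M1=59/106, M2=310/53, M3=-1745/106, M4=0
seg 0: a=-1, c=M0/2=0, d=(M1−M0)/(6·1)=59/636, b=Δ0−h0·(2M0+M1)/6=-1967/636
seg 1: a=-4, c=M1/2=59/212, d=(M2−M1)/(6·3)=187/636, b=Δ1−h1·(2M1+M2)/6=-895/318
seg 2: a=-2, c=M2/2=155/53, d=(M3−M2)/(6·1)=-2365/636, b=Δ2−h2·(2M2+M3)/6=4321/636
seg 3: a=4, c=M3/2=-1745/212, d=(M4−M3)/(6·1)=1745/636, b=Δ3−h3·(2M3+M4)/6=473/318
t_q=1/2 → seg 0, τ=1/2; S=-1+-1967/636·τ+0·τ²+59/636·τ³=-4299/1696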